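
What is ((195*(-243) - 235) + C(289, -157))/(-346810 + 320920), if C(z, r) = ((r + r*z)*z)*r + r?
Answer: -688594971/8630 ≈ -79791.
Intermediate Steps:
C(z, r) = r + r*z*(r + r*z) (C(z, r) = (z*(r + r*z))*r + r = r*z*(r + r*z) + r = r + r*z*(r + r*z))
((195*(-243) - 235) + C(289, -157))/(-346810 + 320920) = ((195*(-243) - 235) - 157*(1 - 157*289 - 157*289**2))/(-346810 + 320920) = ((-47385 - 235) - 157*(1 - 45373 - 157*83521))/(-25890) = (-47620 - 157*(1 - 45373 - 13112797))*(-1/25890) = (-47620 - 157*(-13158169))*(-1/25890) = (-47620 + 2065832533)*(-1/25890) = 2065784913*(-1/25890) = -688594971/8630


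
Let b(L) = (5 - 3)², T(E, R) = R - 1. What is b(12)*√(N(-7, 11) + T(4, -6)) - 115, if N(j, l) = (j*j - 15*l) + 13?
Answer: -115 + 4*I*√110 ≈ -115.0 + 41.952*I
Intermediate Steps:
N(j, l) = 13 + j² - 15*l (N(j, l) = (j² - 15*l) + 13 = 13 + j² - 15*l)
T(E, R) = -1 + R
b(L) = 4 (b(L) = 2² = 4)
b(12)*√(N(-7, 11) + T(4, -6)) - 115 = 4*√((13 + (-7)² - 15*11) + (-1 - 6)) - 115 = 4*√((13 + 49 - 165) - 7) - 115 = 4*√(-103 - 7) - 115 = 4*√(-110) - 115 = 4*(I*√110) - 115 = 4*I*√110 - 115 = -115 + 4*I*√110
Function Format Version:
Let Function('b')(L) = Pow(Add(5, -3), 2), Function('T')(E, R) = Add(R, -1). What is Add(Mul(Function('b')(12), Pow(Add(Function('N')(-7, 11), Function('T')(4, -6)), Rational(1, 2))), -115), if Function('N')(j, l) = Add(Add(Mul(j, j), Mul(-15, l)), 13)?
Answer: Add(-115, Mul(4, I, Pow(110, Rational(1, 2)))) ≈ Add(-115.00, Mul(41.952, I))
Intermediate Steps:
Function('N')(j, l) = Add(13, Pow(j, 2), Mul(-15, l)) (Function('N')(j, l) = Add(Add(Pow(j, 2), Mul(-15, l)), 13) = Add(13, Pow(j, 2), Mul(-15, l)))
Function('T')(E, R) = Add(-1, R)
Function('b')(L) = 4 (Function('b')(L) = Pow(2, 2) = 4)
Add(Mul(Function('b')(12), Pow(Add(Function('N')(-7, 11), Function('T')(4, -6)), Rational(1, 2))), -115) = Add(Mul(4, Pow(Add(Add(13, Pow(-7, 2), Mul(-15, 11)), Add(-1, -6)), Rational(1, 2))), -115) = Add(Mul(4, Pow(Add(Add(13, 49, -165), -7), Rational(1, 2))), -115) = Add(Mul(4, Pow(Add(-103, -7), Rational(1, 2))), -115) = Add(Mul(4, Pow(-110, Rational(1, 2))), -115) = Add(Mul(4, Mul(I, Pow(110, Rational(1, 2)))), -115) = Add(Mul(4, I, Pow(110, Rational(1, 2))), -115) = Add(-115, Mul(4, I, Pow(110, Rational(1, 2))))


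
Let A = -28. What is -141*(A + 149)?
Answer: -17061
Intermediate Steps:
-141*(A + 149) = -141*(-28 + 149) = -141*121 = -17061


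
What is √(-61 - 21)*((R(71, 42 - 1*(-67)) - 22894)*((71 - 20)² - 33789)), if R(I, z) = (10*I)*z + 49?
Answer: -1701149460*I*√82 ≈ -1.5405e+10*I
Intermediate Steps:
R(I, z) = 49 + 10*I*z (R(I, z) = 10*I*z + 49 = 49 + 10*I*z)
√(-61 - 21)*((R(71, 42 - 1*(-67)) - 22894)*((71 - 20)² - 33789)) = √(-61 - 21)*(((49 + 10*71*(42 - 1*(-67))) - 22894)*((71 - 20)² - 33789)) = √(-82)*(((49 + 10*71*(42 + 67)) - 22894)*(51² - 33789)) = (I*√82)*(((49 + 10*71*109) - 22894)*(2601 - 33789)) = (I*√82)*(((49 + 77390) - 22894)*(-31188)) = (I*√82)*((77439 - 22894)*(-31188)) = (I*√82)*(54545*(-31188)) = (I*√82)*(-1701149460) = -1701149460*I*√82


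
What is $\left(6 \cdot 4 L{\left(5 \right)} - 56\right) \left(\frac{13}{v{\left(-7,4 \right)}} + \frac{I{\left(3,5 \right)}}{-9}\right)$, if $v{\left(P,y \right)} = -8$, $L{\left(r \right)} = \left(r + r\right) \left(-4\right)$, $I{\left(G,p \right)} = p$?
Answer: $\frac{19939}{9} \approx 2215.4$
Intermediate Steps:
$L{\left(r \right)} = - 8 r$ ($L{\left(r \right)} = 2 r \left(-4\right) = - 8 r$)
$\left(6 \cdot 4 L{\left(5 \right)} - 56\right) \left(\frac{13}{v{\left(-7,4 \right)}} + \frac{I{\left(3,5 \right)}}{-9}\right) = \left(6 \cdot 4 \left(\left(-8\right) 5\right) - 56\right) \left(\frac{13}{-8} + \frac{5}{-9}\right) = \left(24 \left(-40\right) - 56\right) \left(13 \left(- \frac{1}{8}\right) + 5 \left(- \frac{1}{9}\right)\right) = \left(-960 - 56\right) \left(- \frac{13}{8} - \frac{5}{9}\right) = \left(-1016\right) \left(- \frac{157}{72}\right) = \frac{19939}{9}$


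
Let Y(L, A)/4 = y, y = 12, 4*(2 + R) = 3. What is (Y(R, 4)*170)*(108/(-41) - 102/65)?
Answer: -18281664/533 ≈ -34300.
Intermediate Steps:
R = -5/4 (R = -2 + (¼)*3 = -2 + ¾ = -5/4 ≈ -1.2500)
Y(L, A) = 48 (Y(L, A) = 4*12 = 48)
(Y(R, 4)*170)*(108/(-41) - 102/65) = (48*170)*(108/(-41) - 102/65) = 8160*(108*(-1/41) - 102*1/65) = 8160*(-108/41 - 102/65) = 8160*(-11202/2665) = -18281664/533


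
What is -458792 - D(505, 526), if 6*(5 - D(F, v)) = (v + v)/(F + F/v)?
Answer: -366305542109/798405 ≈ -4.5880e+5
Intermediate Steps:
D(F, v) = 5 - v/(3*(F + F/v)) (D(F, v) = 5 - (v + v)/(6*(F + F/v)) = 5 - 2*v/(6*(F + F/v)) = 5 - v/(3*(F + F/v)))
-458792 - D(505, 526) = -458792 - (-1*526**2 + 15*505 + 15*505*526)/(3*505*(1 + 526)) = -458792 - (-1*276676 + 7575 + 3984450)/(3*505*527) = -458792 - (-276676 + 7575 + 3984450)/(3*505*527) = -458792 - 3715349/(3*505*527) = -458792 - 1*3715349/798405 = -458792 - 3715349/798405 = -366305542109/798405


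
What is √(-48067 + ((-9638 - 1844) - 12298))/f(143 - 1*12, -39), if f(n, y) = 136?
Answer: 9*I*√887/136 ≈ 1.9709*I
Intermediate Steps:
√(-48067 + ((-9638 - 1844) - 12298))/f(143 - 1*12, -39) = √(-48067 + ((-9638 - 1844) - 12298))/136 = √(-48067 + (-11482 - 12298))*(1/136) = √(-48067 - 23780)*(1/136) = √(-71847)*(1/136) = (9*I*√887)*(1/136) = 9*I*√887/136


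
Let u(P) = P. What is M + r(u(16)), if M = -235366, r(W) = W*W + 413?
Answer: -234697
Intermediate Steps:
r(W) = 413 + W² (r(W) = W² + 413 = 413 + W²)
M + r(u(16)) = -235366 + (413 + 16²) = -235366 + (413 + 256) = -235366 + 669 = -234697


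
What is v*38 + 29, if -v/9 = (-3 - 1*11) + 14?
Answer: 29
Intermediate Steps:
v = 0 (v = -9*((-3 - 1*11) + 14) = -9*((-3 - 11) + 14) = -9*(-14 + 14) = -9*0 = 0)
v*38 + 29 = 0*38 + 29 = 0 + 29 = 29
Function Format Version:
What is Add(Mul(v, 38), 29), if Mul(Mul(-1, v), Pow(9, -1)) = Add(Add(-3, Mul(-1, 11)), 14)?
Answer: 29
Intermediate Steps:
v = 0 (v = Mul(-9, Add(Add(-3, Mul(-1, 11)), 14)) = Mul(-9, Add(Add(-3, -11), 14)) = Mul(-9, Add(-14, 14)) = Mul(-9, 0) = 0)
Add(Mul(v, 38), 29) = Add(Mul(0, 38), 29) = Add(0, 29) = 29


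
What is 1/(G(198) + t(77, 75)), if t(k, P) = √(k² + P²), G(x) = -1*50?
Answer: 25/4527 + √11554/9054 ≈ 0.017394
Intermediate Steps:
G(x) = -50
t(k, P) = √(P² + k²)
1/(G(198) + t(77, 75)) = 1/(-50 + √(75² + 77²)) = 1/(-50 + √(5625 + 5929)) = 1/(-50 + √11554)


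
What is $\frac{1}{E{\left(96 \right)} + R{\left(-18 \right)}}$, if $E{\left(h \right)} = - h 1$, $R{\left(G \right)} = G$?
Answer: $- \frac{1}{114} \approx -0.0087719$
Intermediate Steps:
$E{\left(h \right)} = - h$
$\frac{1}{E{\left(96 \right)} + R{\left(-18 \right)}} = \frac{1}{\left(-1\right) 96 - 18} = \frac{1}{-96 - 18} = \frac{1}{-114} = - \frac{1}{114}$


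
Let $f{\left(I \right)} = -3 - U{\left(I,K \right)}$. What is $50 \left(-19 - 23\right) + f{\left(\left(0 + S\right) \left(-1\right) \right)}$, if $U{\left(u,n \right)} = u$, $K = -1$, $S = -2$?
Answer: $-2105$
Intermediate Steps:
$f{\left(I \right)} = -3 - I$
$50 \left(-19 - 23\right) + f{\left(\left(0 + S\right) \left(-1\right) \right)} = 50 \left(-19 - 23\right) - \left(3 + \left(0 - 2\right) \left(-1\right)\right) = 50 \left(-42\right) - \left(3 - -2\right) = -2100 - 5 = -2105$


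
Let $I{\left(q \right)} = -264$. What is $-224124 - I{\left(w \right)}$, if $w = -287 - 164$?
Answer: $-223860$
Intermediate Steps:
$w = -451$ ($w = -287 - 164 = -451$)
$-224124 - I{\left(w \right)} = -224124 - -264 = -224124 + 264 = -223860$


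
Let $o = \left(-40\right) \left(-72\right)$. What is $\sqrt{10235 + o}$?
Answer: $\sqrt{13115} \approx 114.52$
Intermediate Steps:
$o = 2880$
$\sqrt{10235 + o} = \sqrt{10235 + 2880} = \sqrt{13115}$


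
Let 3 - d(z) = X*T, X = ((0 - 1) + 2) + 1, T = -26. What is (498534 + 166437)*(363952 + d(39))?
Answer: 242054098797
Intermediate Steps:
X = 2 (X = (-1 + 2) + 1 = 1 + 1 = 2)
d(z) = 55 (d(z) = 3 - 2*(-26) = 3 - 1*(-52) = 3 + 52 = 55)
(498534 + 166437)*(363952 + d(39)) = (498534 + 166437)*(363952 + 55) = 664971*364007 = 242054098797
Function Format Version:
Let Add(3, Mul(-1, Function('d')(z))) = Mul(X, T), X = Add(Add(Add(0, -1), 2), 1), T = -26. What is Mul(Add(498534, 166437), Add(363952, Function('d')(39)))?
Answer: 242054098797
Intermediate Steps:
X = 2 (X = Add(Add(-1, 2), 1) = Add(1, 1) = 2)
Function('d')(z) = 55 (Function('d')(z) = Add(3, Mul(-1, Mul(2, -26))) = Add(3, Mul(-1, -52)) = Add(3, 52) = 55)
Mul(Add(498534, 166437), Add(363952, Function('d')(39))) = Mul(Add(498534, 166437), Add(363952, 55)) = Mul(664971, 364007) = 242054098797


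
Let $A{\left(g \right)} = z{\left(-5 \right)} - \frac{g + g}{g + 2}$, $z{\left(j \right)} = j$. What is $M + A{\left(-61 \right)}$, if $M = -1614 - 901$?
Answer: $- \frac{148802}{59} \approx -2522.1$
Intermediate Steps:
$M = -2515$ ($M = -1614 - 901 = -2515$)
$A{\left(g \right)} = -5 - \frac{2 g}{2 + g}$ ($A{\left(g \right)} = -5 - \frac{g + g}{g + 2} = -5 - \frac{2 g}{2 + g}$)
$M + A{\left(-61 \right)} = -2515 + \frac{-10 - -427}{2 - 61} = -2515 + \frac{-10 + 427}{-59} = -2515 - \frac{417}{59} = - \frac{148802}{59}$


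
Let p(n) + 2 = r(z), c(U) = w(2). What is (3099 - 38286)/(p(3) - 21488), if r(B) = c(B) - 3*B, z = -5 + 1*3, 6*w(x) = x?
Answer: 105561/64451 ≈ 1.6378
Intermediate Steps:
w(x) = x/6
c(U) = ⅓ (c(U) = (⅙)*2 = ⅓)
z = -2 (z = -5 + 3 = -2)
r(B) = ⅓ - 3*B
p(n) = 13/3 (p(n) = -2 + (⅓ - 3*(-2)) = -2 + (⅓ + 6) = -2 + 19/3 = 13/3)
(3099 - 38286)/(p(3) - 21488) = (3099 - 38286)/(13/3 - 21488) = -35187/(-64451/3) = -35187*(-3/64451) = 105561/64451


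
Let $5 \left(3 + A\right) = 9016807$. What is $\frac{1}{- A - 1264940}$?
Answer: $- \frac{5}{15341492} \approx -3.2591 \cdot 10^{-7}$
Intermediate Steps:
$A = \frac{9016792}{5}$ ($A = -3 + \frac{1}{5} \cdot 9016807 = -3 + \frac{9016807}{5} = \frac{9016792}{5} \approx 1.8034 \cdot 10^{6}$)
$\frac{1}{- A - 1264940} = \frac{1}{\left(-1\right) \frac{9016792}{5} - 1264940} = \frac{1}{- \frac{9016792}{5} - 1264940} = \frac{1}{- \frac{15341492}{5}} = - \frac{5}{15341492}$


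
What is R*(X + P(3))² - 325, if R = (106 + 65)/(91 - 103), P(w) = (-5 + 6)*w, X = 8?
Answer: -8197/4 ≈ -2049.3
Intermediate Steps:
P(w) = w (P(w) = 1*w = w)
R = -57/4 (R = 171/(-12) = 171*(-1/12) = -57/4 ≈ -14.250)
R*(X + P(3))² - 325 = -57*(8 + 3)²/4 - 325 = -57/4*11² - 325 = -57/4*121 - 325 = -6897/4 - 325 = -8197/4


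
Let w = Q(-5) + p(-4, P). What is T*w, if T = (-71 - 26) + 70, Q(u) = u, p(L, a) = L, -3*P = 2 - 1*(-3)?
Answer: 243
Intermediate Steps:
P = -5/3 (P = -(2 - 1*(-3))/3 = -(2 + 3)/3 = -⅓*5 = -5/3 ≈ -1.6667)
w = -9 (w = -5 - 4 = -9)
T = -27 (T = -97 + 70 = -27)
T*w = -27*(-9) = 243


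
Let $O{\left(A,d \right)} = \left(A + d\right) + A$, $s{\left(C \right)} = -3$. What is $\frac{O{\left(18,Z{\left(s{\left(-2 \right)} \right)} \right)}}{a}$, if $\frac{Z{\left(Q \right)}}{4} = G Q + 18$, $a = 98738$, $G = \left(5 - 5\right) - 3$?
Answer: $\frac{72}{49369} \approx 0.0014584$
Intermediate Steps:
$G = -3$ ($G = 0 - 3 = -3$)
$Z{\left(Q \right)} = 72 - 12 Q$ ($Z{\left(Q \right)} = 4 \left(- 3 Q + 18\right) = 4 \left(18 - 3 Q\right) = 72 - 12 Q$)
$O{\left(A,d \right)} = d + 2 A$
$\frac{O{\left(18,Z{\left(s{\left(-2 \right)} \right)} \right)}}{a} = \frac{\left(72 - -36\right) + 2 \cdot 18}{98738} = \left(\left(72 + 36\right) + 36\right) \frac{1}{98738} = \left(108 + 36\right) \frac{1}{98738} = 144 \cdot \frac{1}{98738} = \frac{72}{49369}$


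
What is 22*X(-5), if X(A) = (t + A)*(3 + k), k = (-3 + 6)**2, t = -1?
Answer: -1584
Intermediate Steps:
k = 9 (k = 3**2 = 9)
X(A) = -12 + 12*A (X(A) = (-1 + A)*(3 + 9) = (-1 + A)*12 = -12 + 12*A)
22*X(-5) = 22*(-12 + 12*(-5)) = 22*(-12 - 60) = 22*(-72) = -1584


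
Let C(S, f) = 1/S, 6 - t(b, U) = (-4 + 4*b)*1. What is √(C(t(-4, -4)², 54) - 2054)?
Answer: I*√1388503/26 ≈ 45.321*I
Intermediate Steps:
t(b, U) = 10 - 4*b (t(b, U) = 6 - (-4 + 4*b) = 6 + (4 - 4*b) = 10 - 4*b)
√(C(t(-4, -4)², 54) - 2054) = √(1/((10 - 4*(-4))²) - 2054) = √(1/((10 + 16)²) - 2054) = √(1/(26²) - 2054) = √(1/676 - 2054) = √(-1388503/676) = I*√1388503/26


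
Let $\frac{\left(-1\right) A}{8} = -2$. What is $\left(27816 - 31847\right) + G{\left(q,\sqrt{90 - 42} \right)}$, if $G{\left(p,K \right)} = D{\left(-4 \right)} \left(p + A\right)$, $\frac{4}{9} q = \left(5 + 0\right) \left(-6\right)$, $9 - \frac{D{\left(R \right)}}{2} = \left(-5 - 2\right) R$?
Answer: $-2074$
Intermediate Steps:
$A = 16$ ($A = \left(-8\right) \left(-2\right) = 16$)
$D{\left(R \right)} = 18 + 14 R$ ($D{\left(R \right)} = 18 - 2 \left(-5 - 2\right) R = 18 - 2 \left(- 7 R\right) = 18 + 14 R$)
$q = - \frac{135}{2}$ ($q = \frac{9 \left(5 + 0\right) \left(-6\right)}{4} = \frac{9 \cdot 5 \left(-6\right)}{4} = \frac{9}{4} \left(-30\right) = - \frac{135}{2} \approx -67.5$)
$G{\left(p,K \right)} = -608 - 38 p$ ($G{\left(p,K \right)} = \left(18 + 14 \left(-4\right)\right) \left(p + 16\right) = \left(18 - 56\right) \left(16 + p\right) = - 38 \left(16 + p\right) = -608 - 38 p$)
$\left(27816 - 31847\right) + G{\left(q,\sqrt{90 - 42} \right)} = \left(27816 - 31847\right) - -1957 = -4031 + \left(-608 + 2565\right) = -4031 + 1957 = -2074$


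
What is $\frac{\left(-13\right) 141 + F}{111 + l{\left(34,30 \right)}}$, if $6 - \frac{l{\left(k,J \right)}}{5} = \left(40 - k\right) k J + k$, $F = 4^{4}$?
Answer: $\frac{1577}{30629} \approx 0.051487$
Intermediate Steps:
$F = 256$
$l{\left(k,J \right)} = 30 - 5 k - 5 J k \left(40 - k\right)$ ($l{\left(k,J \right)} = 30 - 5 \left(\left(40 - k\right) k J + k\right) = 30 - 5 \left(k \left(40 - k\right) J + k\right) = 30 - 5 \left(J k \left(40 - k\right) + k\right) = 30 - 5 \left(k + J k \left(40 - k\right)\right) = 30 - \left(5 k + 5 J k \left(40 - k\right)\right) = 30 - 5 k - 5 J k \left(40 - k\right)$)
$\frac{\left(-13\right) 141 + F}{111 + l{\left(34,30 \right)}} = \frac{\left(-13\right) 141 + 256}{111 + \left(30 - 170 - 6000 \cdot 34 + 5 \cdot 30 \cdot 34^{2}\right)} = \frac{-1833 + 256}{111 + \left(30 - 170 - 204000 + 5 \cdot 30 \cdot 1156\right)} = - \frac{1577}{111 + \left(30 - 170 - 204000 + 173400\right)} = - \frac{1577}{111 - 30740} = - \frac{1577}{-30629} = \left(-1577\right) \left(- \frac{1}{30629}\right) = \frac{1577}{30629}$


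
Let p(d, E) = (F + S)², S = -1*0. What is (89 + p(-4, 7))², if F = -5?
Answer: 12996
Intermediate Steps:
S = 0
p(d, E) = 25 (p(d, E) = (-5 + 0)² = (-5)² = 25)
(89 + p(-4, 7))² = (89 + 25)² = 114² = 12996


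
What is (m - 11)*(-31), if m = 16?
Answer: -155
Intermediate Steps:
(m - 11)*(-31) = (16 - 11)*(-31) = 5*(-31) = -155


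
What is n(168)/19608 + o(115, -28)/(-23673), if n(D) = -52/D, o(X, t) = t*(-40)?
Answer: -307556023/6498522576 ≈ -0.047327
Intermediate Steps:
o(X, t) = -40*t
n(168)/19608 + o(115, -28)/(-23673) = -52/168/19608 - 40*(-28)/(-23673) = -52*1/168*(1/19608) + 1120*(-1/23673) = -13/42*1/19608 - 1120/23673 = -13/823536 - 1120/23673 = -307556023/6498522576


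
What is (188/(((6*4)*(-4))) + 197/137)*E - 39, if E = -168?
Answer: 6634/137 ≈ 48.423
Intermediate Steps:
(188/(((6*4)*(-4))) + 197/137)*E - 39 = (188/(((6*4)*(-4))) + 197/137)*(-168) - 39 = (188/((24*(-4))) + 197*(1/137))*(-168) - 39 = (188/(-96) + 197/137)*(-168) - 39 = (188*(-1/96) + 197/137)*(-168) - 39 = (-47/24 + 197/137)*(-168) - 39 = -1711/3288*(-168) - 39 = 11977/137 - 39 = 6634/137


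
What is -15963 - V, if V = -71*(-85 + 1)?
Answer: -21927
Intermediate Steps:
V = 5964 (V = -71*(-84) = 5964)
-15963 - V = -15963 - 1*5964 = -15963 - 5964 = -21927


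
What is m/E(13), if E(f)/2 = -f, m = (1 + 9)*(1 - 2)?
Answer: 5/13 ≈ 0.38462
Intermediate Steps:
m = -10 (m = 10*(-1) = -10)
E(f) = -2*f (E(f) = 2*(-f) = -2*f)
m/E(13) = -10/((-2*13)) = -10/(-26) = -10*(-1/26) = 5/13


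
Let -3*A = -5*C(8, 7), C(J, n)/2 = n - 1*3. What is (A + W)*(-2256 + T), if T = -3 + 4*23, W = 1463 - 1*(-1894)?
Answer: -21910537/3 ≈ -7.3035e+6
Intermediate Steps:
W = 3357 (W = 1463 + 1894 = 3357)
C(J, n) = -6 + 2*n (C(J, n) = 2*(n - 1*3) = 2*(n - 3) = 2*(-3 + n) = -6 + 2*n)
A = 40/3 (A = -(-5)*(-6 + 2*7)/3 = -(-5)*(-6 + 14)/3 = -(-5)*8/3 = -1/3*(-40) = 40/3 ≈ 13.333)
T = 89 (T = -3 + 92 = 89)
(A + W)*(-2256 + T) = (40/3 + 3357)*(-2256 + 89) = (10111/3)*(-2167) = -21910537/3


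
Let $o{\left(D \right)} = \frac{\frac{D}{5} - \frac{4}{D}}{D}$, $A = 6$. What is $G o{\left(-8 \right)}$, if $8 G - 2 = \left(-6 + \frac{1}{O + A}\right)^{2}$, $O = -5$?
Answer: $\frac{297}{640} \approx 0.46406$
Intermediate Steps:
$o{\left(D \right)} = \frac{- \frac{4}{D} + \frac{D}{5}}{D}$ ($o{\left(D \right)} = \frac{D \frac{1}{5} - \frac{4}{D}}{D} = \frac{\frac{D}{5} - \frac{4}{D}}{D} = \frac{- \frac{4}{D} + \frac{D}{5}}{D}$)
$G = \frac{27}{8}$ ($G = \frac{1}{4} + \frac{\left(-6 + \frac{1}{-5 + 6}\right)^{2}}{8} = \frac{1}{4} + \frac{\left(-6 + 1^{-1}\right)^{2}}{8} = \frac{1}{4} + \frac{\left(-6 + 1\right)^{2}}{8} = \frac{1}{4} + \frac{\left(-5\right)^{2}}{8} = \frac{1}{4} + \frac{1}{8} \cdot 25 = \frac{1}{4} + \frac{25}{8} = \frac{27}{8} \approx 3.375$)
$G o{\left(-8 \right)} = \frac{27 \left(\frac{1}{5} - \frac{4}{64}\right)}{8} = \frac{27 \left(\frac{1}{5} - \frac{1}{16}\right)}{8} = \frac{27}{8} \cdot \frac{11}{80} = \frac{297}{640}$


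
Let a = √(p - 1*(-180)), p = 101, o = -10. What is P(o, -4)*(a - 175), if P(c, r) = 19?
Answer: -3325 + 19*√281 ≈ -3006.5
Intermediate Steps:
a = √281 (a = √(101 - 1*(-180)) = √(101 + 180) = √281 ≈ 16.763)
P(o, -4)*(a - 175) = 19*(√281 - 175) = 19*(-175 + √281) = -3325 + 19*√281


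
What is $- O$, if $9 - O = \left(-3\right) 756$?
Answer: $-2277$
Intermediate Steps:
$O = 2277$ ($O = 9 - \left(-3\right) 756 = 9 - -2268 = 9 + 2268 = 2277$)
$- O = \left(-1\right) 2277 = -2277$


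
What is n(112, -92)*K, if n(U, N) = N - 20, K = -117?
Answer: 13104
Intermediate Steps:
n(U, N) = -20 + N
n(112, -92)*K = (-20 - 92)*(-117) = -112*(-117) = 13104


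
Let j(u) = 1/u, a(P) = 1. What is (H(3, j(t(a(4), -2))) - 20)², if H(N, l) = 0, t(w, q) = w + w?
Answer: 400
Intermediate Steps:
t(w, q) = 2*w
j(u) = 1/u
(H(3, j(t(a(4), -2))) - 20)² = (0 - 20)² = (-20)² = 400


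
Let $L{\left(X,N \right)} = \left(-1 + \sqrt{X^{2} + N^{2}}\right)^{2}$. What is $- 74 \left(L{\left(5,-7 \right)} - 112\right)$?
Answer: $2738 + 148 \sqrt{74} \approx 4011.1$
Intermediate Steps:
$L{\left(X,N \right)} = \left(-1 + \sqrt{N^{2} + X^{2}}\right)^{2}$
$- 74 \left(L{\left(5,-7 \right)} - 112\right) = - 74 \left(\left(-1 + \sqrt{\left(-7\right)^{2} + 5^{2}}\right)^{2} - 112\right) = - 74 \left(\left(-1 + \sqrt{49 + 25}\right)^{2} - 112\right) = - 74 \left(\left(-1 + \sqrt{74}\right)^{2} - 112\right) = - 74 \left(-112 + \left(-1 + \sqrt{74}\right)^{2}\right) = 8288 - 74 \left(-1 + \sqrt{74}\right)^{2}$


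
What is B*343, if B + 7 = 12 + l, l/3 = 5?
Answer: 6860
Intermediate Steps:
l = 15 (l = 3*5 = 15)
B = 20 (B = -7 + (12 + 15) = -7 + 27 = 20)
B*343 = 20*343 = 6860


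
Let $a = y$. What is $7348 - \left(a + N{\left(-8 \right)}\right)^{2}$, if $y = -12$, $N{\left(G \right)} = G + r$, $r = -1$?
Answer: $6907$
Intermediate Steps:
$N{\left(G \right)} = -1 + G$ ($N{\left(G \right)} = G - 1 = -1 + G$)
$a = -12$
$7348 - \left(a + N{\left(-8 \right)}\right)^{2} = 7348 - \left(-12 - 9\right)^{2} = 7348 - \left(-21\right)^{2} = 7348 - 441 = 6907$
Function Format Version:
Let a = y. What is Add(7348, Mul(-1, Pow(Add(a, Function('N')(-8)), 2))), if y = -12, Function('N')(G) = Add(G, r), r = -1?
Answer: 6907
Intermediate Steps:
Function('N')(G) = Add(-1, G) (Function('N')(G) = Add(G, -1) = Add(-1, G))
a = -12
Add(7348, Mul(-1, Pow(Add(a, Function('N')(-8)), 2))) = Add(7348, Mul(-1, Pow(Add(-12, Add(-1, -8)), 2))) = Add(7348, Mul(-1, Pow(Add(-12, -9), 2))) = Add(7348, Mul(-1, Pow(-21, 2))) = Add(7348, Mul(-1, 441)) = Add(7348, -441) = 6907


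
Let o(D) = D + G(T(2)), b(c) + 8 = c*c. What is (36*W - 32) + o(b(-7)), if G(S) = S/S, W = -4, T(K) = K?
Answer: -134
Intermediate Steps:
b(c) = -8 + c² (b(c) = -8 + c*c = -8 + c²)
G(S) = 1
o(D) = 1 + D (o(D) = D + 1 = 1 + D)
(36*W - 32) + o(b(-7)) = (36*(-4) - 32) + (1 + (-8 + (-7)²)) = (-144 - 32) + (1 + (-8 + 49)) = -176 + (1 + 41) = -176 + 42 = -134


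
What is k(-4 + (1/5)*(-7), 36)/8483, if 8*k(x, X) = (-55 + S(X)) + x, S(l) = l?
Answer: -61/169660 ≈ -0.00035954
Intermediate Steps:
k(x, X) = -55/8 + X/8 + x/8 (k(x, X) = ((-55 + X) + x)/8 = (-55 + X + x)/8 = -55/8 + X/8 + x/8)
k(-4 + (1/5)*(-7), 36)/8483 = (-55/8 + (⅛)*36 + (-4 + (1/5)*(-7))/8)/8483 = (-55/8 + 9/2 + (-4 + (1*(⅕))*(-7))/8)*(1/8483) = (-55/8 + 9/2 + (-4 + (⅕)*(-7))/8)*(1/8483) = (-55/8 + 9/2 + (-4 - 7/5)/8)*(1/8483) = (-55/8 + 9/2 + (⅛)*(-27/5))*(1/8483) = (-55/8 + 9/2 - 27/40)*(1/8483) = -61/20*1/8483 = -61/169660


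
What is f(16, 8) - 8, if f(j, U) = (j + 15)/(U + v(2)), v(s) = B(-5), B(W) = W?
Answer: 7/3 ≈ 2.3333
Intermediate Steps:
v(s) = -5
f(j, U) = (15 + j)/(-5 + U) (f(j, U) = (j + 15)/(U - 5) = (15 + j)/(-5 + U))
f(16, 8) - 8 = (15 + 16)/(-5 + 8) - 8 = 31/3 - 8 = 7/3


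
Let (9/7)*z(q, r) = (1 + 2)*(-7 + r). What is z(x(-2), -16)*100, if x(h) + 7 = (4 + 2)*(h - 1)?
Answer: -16100/3 ≈ -5366.7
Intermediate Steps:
x(h) = -13 + 6*h (x(h) = -7 + (4 + 2)*(h - 1) = -7 + 6*(-1 + h) = -7 + (-6 + 6*h) = -13 + 6*h)
z(q, r) = -49/3 + 7*r/3 (z(q, r) = 7*((1 + 2)*(-7 + r))/9 = 7*(3*(-7 + r))/9 = 7*(-21 + 3*r)/9 = -49/3 + 7*r/3)
z(x(-2), -16)*100 = (-49/3 + (7/3)*(-16))*100 = (-49/3 - 112/3)*100 = -161/3*100 = -16100/3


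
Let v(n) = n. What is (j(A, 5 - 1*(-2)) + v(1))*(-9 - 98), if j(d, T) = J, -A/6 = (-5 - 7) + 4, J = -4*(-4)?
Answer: -1819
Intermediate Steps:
J = 16
A = 48 (A = -6*((-5 - 7) + 4) = -6*(-12 + 4) = -6*(-8) = 48)
j(d, T) = 16
(j(A, 5 - 1*(-2)) + v(1))*(-9 - 98) = (16 + 1)*(-9 - 98) = 17*(-107) = -1819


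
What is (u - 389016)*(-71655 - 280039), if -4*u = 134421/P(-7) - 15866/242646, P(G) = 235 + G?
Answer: 2523966864946266775/18441096 ≈ 1.3687e+11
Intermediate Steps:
u = -5435516753/36882192 (u = -(134421/(235 - 7) - 15866/242646)/4 = -(134421/228 - 15866*1/242646)/4 = -(134421*(1/228) - 7933/121323)/4 = -(44807/76 - 7933/121323)/4 = -1/4*5435516753/9220548 = -5435516753/36882192 ≈ -147.38)
(u - 389016)*(-71655 - 280039) = (-5435516753/36882192 - 389016)*(-71655 - 280039) = -14353198319825/36882192*(-351694) = 2523966864946266775/18441096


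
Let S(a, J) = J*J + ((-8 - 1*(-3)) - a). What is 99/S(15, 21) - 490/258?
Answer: -90374/54309 ≈ -1.6641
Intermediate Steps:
S(a, J) = -5 + J² - a (S(a, J) = J² + ((-8 + 3) - a) = J² + (-5 - a) = -5 + J² - a)
99/S(15, 21) - 490/258 = 99/(-5 + 21² - 1*15) - 490/258 = 99/(-5 + 441 - 15) - 490*1/258 = 99/421 - 245/129 = -90374/54309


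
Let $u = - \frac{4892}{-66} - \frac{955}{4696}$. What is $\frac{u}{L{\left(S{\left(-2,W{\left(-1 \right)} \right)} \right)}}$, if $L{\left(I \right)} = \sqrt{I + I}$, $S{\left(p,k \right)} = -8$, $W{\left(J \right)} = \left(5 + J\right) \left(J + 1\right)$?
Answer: $- \frac{11454901 i}{619872} \approx - 18.479 i$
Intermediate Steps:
$W{\left(J \right)} = \left(1 + J\right) \left(5 + J\right)$ ($W{\left(J \right)} = \left(5 + J\right) \left(1 + J\right) = \left(1 + J\right) \left(5 + J\right)$)
$u = \frac{11454901}{154968}$ ($u = \left(-4892\right) \left(- \frac{1}{66}\right) - \frac{955}{4696} = \frac{2446}{33} - \frac{955}{4696} = \frac{11454901}{154968} \approx 73.918$)
$L{\left(I \right)} = \sqrt{2} \sqrt{I}$ ($L{\left(I \right)} = \sqrt{2 I} = \sqrt{2} \sqrt{I}$)
$\frac{u}{L{\left(S{\left(-2,W{\left(-1 \right)} \right)} \right)}} = \frac{11454901}{154968 \sqrt{2} \sqrt{-8}} = \frac{11454901}{154968 \sqrt{2} \cdot 2 i \sqrt{2}} = \frac{11454901}{154968 \cdot 4 i} = \frac{11454901 \left(- \frac{i}{4}\right)}{154968} = - \frac{11454901 i}{619872}$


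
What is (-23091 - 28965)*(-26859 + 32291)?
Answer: -282768192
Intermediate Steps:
(-23091 - 28965)*(-26859 + 32291) = -52056*5432 = -282768192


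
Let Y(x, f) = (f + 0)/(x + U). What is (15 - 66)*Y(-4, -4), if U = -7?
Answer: -204/11 ≈ -18.545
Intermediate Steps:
Y(x, f) = f/(-7 + x) (Y(x, f) = (f + 0)/(x - 7) = f/(-7 + x))
(15 - 66)*Y(-4, -4) = (15 - 66)*(-4/(-7 - 4)) = -(-204)/(-11) = -(-204)*(-1)/11 = -51*4/11 = -204/11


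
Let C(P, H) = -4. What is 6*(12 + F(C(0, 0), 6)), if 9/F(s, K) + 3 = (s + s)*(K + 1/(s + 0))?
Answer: 3474/49 ≈ 70.898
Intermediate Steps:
F(s, K) = 9/(-3 + 2*s*(K + 1/s)) (F(s, K) = 9/(-3 + (s + s)*(K + 1/(s + 0))) = 9/(-3 + (2*s)*(K + 1/s)) = 9/(-3 + 2*s*(K + 1/s)))
6*(12 + F(C(0, 0), 6)) = 6*(12 + 9/(-1 + 2*6*(-4))) = 6*(12 + 9/(-1 - 48)) = 6*(12 + 9/(-49)) = 6*(12 + 9*(-1/49)) = 6*(12 - 9/49) = 6*(579/49) = 3474/49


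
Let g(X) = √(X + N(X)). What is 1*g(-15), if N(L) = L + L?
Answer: 3*I*√5 ≈ 6.7082*I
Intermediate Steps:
N(L) = 2*L
g(X) = √3*√X (g(X) = √(X + 2*X) = √(3*X) = √3*√X)
1*g(-15) = 1*(√3*√(-15)) = 1*(√3*(I*√15)) = 1*(3*I*√5) = 3*I*√5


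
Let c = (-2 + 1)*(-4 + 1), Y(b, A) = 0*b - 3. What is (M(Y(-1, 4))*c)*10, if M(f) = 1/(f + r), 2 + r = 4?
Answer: -30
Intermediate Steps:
Y(b, A) = -3 (Y(b, A) = 0 - 3 = -3)
r = 2 (r = -2 + 4 = 2)
M(f) = 1/(2 + f) (M(f) = 1/(f + 2) = 1/(2 + f))
c = 3 (c = -1*(-3) = 3)
(M(Y(-1, 4))*c)*10 = (3/(2 - 3))*10 = (3/(-1))*10 = -1*3*10 = -3*10 = -30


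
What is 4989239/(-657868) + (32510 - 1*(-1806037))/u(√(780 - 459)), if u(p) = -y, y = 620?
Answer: -151576820747/50984770 ≈ -2973.0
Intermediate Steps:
u(p) = -620 (u(p) = -1*620 = -620)
4989239/(-657868) + (32510 - 1*(-1806037))/u(√(780 - 459)) = 4989239/(-657868) + (32510 - 1*(-1806037))/(-620) = 4989239*(-1/657868) + (32510 + 1806037)*(-1/620) = -4989239/657868 + 1838547*(-1/620) = -4989239/657868 - 1838547/620 = -151576820747/50984770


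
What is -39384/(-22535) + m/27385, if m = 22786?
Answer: 63680534/24684839 ≈ 2.5797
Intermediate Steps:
-39384/(-22535) + m/27385 = -39384/(-22535) + 22786/27385 = -39384*(-1/22535) + 22786*(1/27385) = 39384/22535 + 22786/27385 = 63680534/24684839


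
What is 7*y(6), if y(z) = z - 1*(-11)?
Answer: 119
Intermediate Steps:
y(z) = 11 + z (y(z) = z + 11 = 11 + z)
7*y(6) = 7*(11 + 6) = 7*17 = 119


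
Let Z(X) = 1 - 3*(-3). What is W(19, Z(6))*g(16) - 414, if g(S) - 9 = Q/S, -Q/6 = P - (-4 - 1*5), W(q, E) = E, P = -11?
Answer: -633/2 ≈ -316.50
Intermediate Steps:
Z(X) = 10 (Z(X) = 1 - 1*(-9) = 1 + 9 = 10)
Q = 12 (Q = -6*(-11 - (-4 - 1*5)) = -6*(-11 - (-4 - 5)) = -6*(-11 - 1*(-9)) = -6*(-11 + 9) = -6*(-2) = 12)
g(S) = 9 + 12/S
W(19, Z(6))*g(16) - 414 = 10*(9 + 12/16) - 414 = 10*(9 + 12*(1/16)) - 414 = 10*(9 + 3/4) - 414 = 10*(39/4) - 414 = 195/2 - 414 = -633/2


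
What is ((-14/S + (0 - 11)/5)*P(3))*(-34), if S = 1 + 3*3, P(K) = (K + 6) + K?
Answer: 7344/5 ≈ 1468.8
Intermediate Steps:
P(K) = 6 + 2*K (P(K) = (6 + K) + K = 6 + 2*K)
S = 10 (S = 1 + 9 = 10)
((-14/S + (0 - 11)/5)*P(3))*(-34) = ((-14/10 + (0 - 11)/5)*(6 + 2*3))*(-34) = ((-14*1/10 - 11*1/5)*(6 + 6))*(-34) = ((-7/5 - 11/5)*12)*(-34) = -18/5*12*(-34) = -216/5*(-34) = 7344/5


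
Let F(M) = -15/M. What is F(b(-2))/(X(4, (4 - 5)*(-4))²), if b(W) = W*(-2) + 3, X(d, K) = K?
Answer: -15/112 ≈ -0.13393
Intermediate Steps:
b(W) = 3 - 2*W (b(W) = -2*W + 3 = 3 - 2*W)
F(b(-2))/(X(4, (4 - 5)*(-4))²) = (-15/(3 - 2*(-2)))/(((4 - 5)*(-4))²) = (-15/(3 + 4))/((-1*(-4))²) = (-15/7)/(4²) = -15*⅐/16 = -15/7*1/16 = -15/112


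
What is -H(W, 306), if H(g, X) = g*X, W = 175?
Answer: -53550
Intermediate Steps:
H(g, X) = X*g
-H(W, 306) = -306*175 = -1*53550 = -53550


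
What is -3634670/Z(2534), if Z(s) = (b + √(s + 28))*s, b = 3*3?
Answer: 5452005/1047809 - 1817335*√2562/3143427 ≈ -24.060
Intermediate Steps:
b = 9
Z(s) = s*(9 + √(28 + s)) (Z(s) = (9 + √(s + 28))*s = (9 + √(28 + s))*s = s*(9 + √(28 + s)))
-3634670/Z(2534) = -3634670*1/(2534*(9 + √(28 + 2534))) = -3634670*1/(2534*(9 + √2562)) = -3634670/(22806 + 2534*√2562)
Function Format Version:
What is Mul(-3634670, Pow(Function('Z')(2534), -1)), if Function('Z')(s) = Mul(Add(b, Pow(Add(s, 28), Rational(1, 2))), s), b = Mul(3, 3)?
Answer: Add(Rational(5452005, 1047809), Mul(Rational(-1817335, 3143427), Pow(2562, Rational(1, 2)))) ≈ -24.060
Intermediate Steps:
b = 9
Function('Z')(s) = Mul(s, Add(9, Pow(Add(28, s), Rational(1, 2)))) (Function('Z')(s) = Mul(Add(9, Pow(Add(s, 28), Rational(1, 2))), s) = Mul(Add(9, Pow(Add(28, s), Rational(1, 2))), s) = Mul(s, Add(9, Pow(Add(28, s), Rational(1, 2)))))
Mul(-3634670, Pow(Function('Z')(2534), -1)) = Mul(-3634670, Pow(Mul(2534, Add(9, Pow(Add(28, 2534), Rational(1, 2)))), -1)) = Mul(-3634670, Pow(Mul(2534, Add(9, Pow(2562, Rational(1, 2)))), -1)) = Mul(-3634670, Pow(Add(22806, Mul(2534, Pow(2562, Rational(1, 2)))), -1))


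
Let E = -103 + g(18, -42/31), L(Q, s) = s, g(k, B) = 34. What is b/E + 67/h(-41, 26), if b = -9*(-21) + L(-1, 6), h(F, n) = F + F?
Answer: -6871/1886 ≈ -3.6432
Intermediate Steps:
h(F, n) = 2*F
E = -69 (E = -103 + 34 = -69)
b = 195 (b = -9*(-21) + 6 = 189 + 6 = 195)
b/E + 67/h(-41, 26) = 195/(-69) + 67/((2*(-41))) = 195*(-1/69) + 67/(-82) = -65/23 + 67*(-1/82) = -65/23 - 67/82 = -6871/1886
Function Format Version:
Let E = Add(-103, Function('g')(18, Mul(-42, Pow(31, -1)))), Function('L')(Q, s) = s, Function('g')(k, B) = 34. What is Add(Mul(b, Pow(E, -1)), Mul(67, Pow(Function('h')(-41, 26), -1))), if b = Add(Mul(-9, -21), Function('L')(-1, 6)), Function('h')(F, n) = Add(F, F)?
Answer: Rational(-6871, 1886) ≈ -3.6432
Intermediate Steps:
Function('h')(F, n) = Mul(2, F)
E = -69 (E = Add(-103, 34) = -69)
b = 195 (b = Add(Mul(-9, -21), 6) = Add(189, 6) = 195)
Add(Mul(b, Pow(E, -1)), Mul(67, Pow(Function('h')(-41, 26), -1))) = Add(Mul(195, Pow(-69, -1)), Mul(67, Pow(Mul(2, -41), -1))) = Add(Mul(195, Rational(-1, 69)), Mul(67, Pow(-82, -1))) = Add(Rational(-65, 23), Mul(67, Rational(-1, 82))) = Add(Rational(-65, 23), Rational(-67, 82)) = Rational(-6871, 1886)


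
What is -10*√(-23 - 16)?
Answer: -10*I*√39 ≈ -62.45*I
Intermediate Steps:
-10*√(-23 - 16) = -10*I*√39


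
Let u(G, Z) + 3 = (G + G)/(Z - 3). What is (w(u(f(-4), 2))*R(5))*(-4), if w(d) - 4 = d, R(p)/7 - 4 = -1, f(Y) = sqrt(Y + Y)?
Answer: -84 + 336*I*sqrt(2) ≈ -84.0 + 475.18*I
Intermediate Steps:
f(Y) = sqrt(2)*sqrt(Y) (f(Y) = sqrt(2*Y) = sqrt(2)*sqrt(Y))
R(p) = 21 (R(p) = 28 + 7*(-1) = 28 - 7 = 21)
u(G, Z) = -3 + 2*G/(-3 + Z) (u(G, Z) = -3 + (G + G)/(Z - 3) = -3 + (2*G)/(-3 + Z) = -3 + 2*G/(-3 + Z))
w(d) = 4 + d
(w(u(f(-4), 2))*R(5))*(-4) = ((4 + (9 - 3*2 + 2*(sqrt(2)*sqrt(-4)))/(-3 + 2))*21)*(-4) = ((4 + (9 - 6 + 2*(sqrt(2)*(2*I)))/(-1))*21)*(-4) = ((4 - (9 - 6 + 2*(2*I*sqrt(2))))*21)*(-4) = ((4 - (9 - 6 + 4*I*sqrt(2)))*21)*(-4) = ((4 - (3 + 4*I*sqrt(2)))*21)*(-4) = ((4 + (-3 - 4*I*sqrt(2)))*21)*(-4) = ((1 - 4*I*sqrt(2))*21)*(-4) = (21 - 84*I*sqrt(2))*(-4) = -84 + 336*I*sqrt(2)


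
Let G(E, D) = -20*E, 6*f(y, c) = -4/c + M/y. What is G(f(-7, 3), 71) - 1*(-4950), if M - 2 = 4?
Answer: 312310/63 ≈ 4957.3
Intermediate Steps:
M = 6 (M = 2 + 4 = 6)
f(y, c) = 1/y - 2/(3*c) (f(y, c) = (-4/c + 6/y)/6 = 1/y - 2/(3*c))
G(f(-7, 3), 71) - 1*(-4950) = -20*(1/(-7) - 2/3/3) - 1*(-4950) = -20*(-1/7 - 2/3*1/3) + 4950 = -20*(-1/7 - 2/9) + 4950 = -20*(-23/63) + 4950 = 460/63 + 4950 = 312310/63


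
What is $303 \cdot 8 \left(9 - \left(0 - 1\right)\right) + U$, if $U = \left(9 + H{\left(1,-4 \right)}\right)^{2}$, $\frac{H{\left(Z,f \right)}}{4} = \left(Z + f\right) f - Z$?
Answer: $27049$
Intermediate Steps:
$H{\left(Z,f \right)} = - 4 Z + 4 f \left(Z + f\right)$ ($H{\left(Z,f \right)} = 4 \left(\left(Z + f\right) f - Z\right) = 4 \left(f \left(Z + f\right) - Z\right) = 4 \left(- Z + f \left(Z + f\right)\right) = - 4 Z + 4 f \left(Z + f\right)$)
$U = 2809$ ($U = \left(9 + \left(\left(-4\right) 1 + 4 \left(-4\right)^{2} + 4 \cdot 1 \left(-4\right)\right)\right)^{2} = \left(9 - -44\right)^{2} = \left(9 + 44\right)^{2} = 53^{2} = 2809$)
$303 \cdot 8 \left(9 - \left(0 - 1\right)\right) + U = 303 \cdot 8 \left(9 - \left(0 - 1\right)\right) + 2809 = 303 \cdot 8 \left(9 - -1\right) + 2809 = 303 \cdot 8 \left(9 + 1\right) + 2809 = 303 \cdot 8 \cdot 10 + 2809 = 303 \cdot 80 + 2809 = 24240 + 2809 = 27049$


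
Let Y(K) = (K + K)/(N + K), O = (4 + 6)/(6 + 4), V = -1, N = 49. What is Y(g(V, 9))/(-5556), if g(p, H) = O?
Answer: -1/138900 ≈ -7.1994e-6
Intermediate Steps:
O = 1 (O = 10/10 = 10*(⅒) = 1)
g(p, H) = 1
Y(K) = 2*K/(49 + K) (Y(K) = (K + K)/(49 + K) = (2*K)/(49 + K) = 2*K/(49 + K))
Y(g(V, 9))/(-5556) = (2*1/(49 + 1))/(-5556) = (2*1/50)*(-1/5556) = (2*1*(1/50))*(-1/5556) = (1/25)*(-1/5556) = -1/138900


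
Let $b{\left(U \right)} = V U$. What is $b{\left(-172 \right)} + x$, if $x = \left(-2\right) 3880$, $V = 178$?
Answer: $-38376$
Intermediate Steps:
$x = -7760$
$b{\left(U \right)} = 178 U$
$b{\left(-172 \right)} + x = 178 \left(-172\right) - 7760 = -30616 - 7760 = -38376$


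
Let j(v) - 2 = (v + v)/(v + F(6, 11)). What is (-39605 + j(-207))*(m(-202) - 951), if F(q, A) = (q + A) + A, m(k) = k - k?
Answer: 6741185373/179 ≈ 3.7660e+7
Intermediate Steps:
m(k) = 0
F(q, A) = q + 2*A (F(q, A) = (A + q) + A = q + 2*A)
j(v) = 2 + 2*v/(28 + v) (j(v) = 2 + (v + v)/(v + (6 + 2*11)) = 2 + (2*v)/(v + (6 + 22)) = 2 + (2*v)/(v + 28) = 2 + (2*v)/(28 + v) = 2 + 2*v/(28 + v))
(-39605 + j(-207))*(m(-202) - 951) = (-39605 + 4*(14 - 207)/(28 - 207))*(0 - 951) = (-39605 + 4*(-193)/(-179))*(-951) = (-39605 + 4*(-1/179)*(-193))*(-951) = (-39605 + 772/179)*(-951) = -7088523/179*(-951) = 6741185373/179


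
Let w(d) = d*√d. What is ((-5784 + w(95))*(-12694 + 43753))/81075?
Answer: -59881752/27025 + 196707*√95/5405 ≈ -1861.1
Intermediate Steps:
w(d) = d^(3/2)
((-5784 + w(95))*(-12694 + 43753))/81075 = ((-5784 + 95^(3/2))*(-12694 + 43753))/81075 = ((-5784 + 95*√95)*31059)*(1/81075) = (-179645256 + 2950605*√95)*(1/81075) = -59881752/27025 + 196707*√95/5405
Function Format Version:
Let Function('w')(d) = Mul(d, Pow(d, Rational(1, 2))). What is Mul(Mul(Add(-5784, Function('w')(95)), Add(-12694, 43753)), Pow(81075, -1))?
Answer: Add(Rational(-59881752, 27025), Mul(Rational(196707, 5405), Pow(95, Rational(1, 2)))) ≈ -1861.1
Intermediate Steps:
Function('w')(d) = Pow(d, Rational(3, 2))
Mul(Mul(Add(-5784, Function('w')(95)), Add(-12694, 43753)), Pow(81075, -1)) = Mul(Mul(Add(-5784, Pow(95, Rational(3, 2))), Add(-12694, 43753)), Pow(81075, -1)) = Mul(Mul(Add(-5784, Mul(95, Pow(95, Rational(1, 2)))), 31059), Rational(1, 81075)) = Mul(Add(-179645256, Mul(2950605, Pow(95, Rational(1, 2)))), Rational(1, 81075)) = Add(Rational(-59881752, 27025), Mul(Rational(196707, 5405), Pow(95, Rational(1, 2))))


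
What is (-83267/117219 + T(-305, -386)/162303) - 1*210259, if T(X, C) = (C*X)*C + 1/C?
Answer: -515376506217334081/2447882735934 ≈ -2.1054e+5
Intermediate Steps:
T(X, C) = 1/C + X*C² (T(X, C) = X*C² + 1/C = 1/C + X*C²)
(-83267/117219 + T(-305, -386)/162303) - 1*210259 = (-83267/117219 + ((1 - 305*(-386)³)/(-386))/162303) - 1*210259 = (-83267*1/117219 - (1 - 305*(-57512456))/386*(1/162303)) - 210259 = (-83267/117219 - (1 + 17541299080)/386*(1/162303)) - 210259 = (-83267/117219 - 1/386*17541299081*(1/162303)) - 210259 = (-83267/117219 - 17541299081/386*1/162303) - 210259 = (-83267/117219 - 17541299081/62648958) - 210259 = -687130042587175/2447882735934 - 210259 = -515376506217334081/2447882735934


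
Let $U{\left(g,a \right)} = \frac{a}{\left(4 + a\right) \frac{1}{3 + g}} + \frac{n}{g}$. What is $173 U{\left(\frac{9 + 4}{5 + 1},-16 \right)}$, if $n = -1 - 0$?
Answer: $\frac{130096}{117} \approx 1111.9$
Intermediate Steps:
$n = -1$ ($n = -1 + 0 = -1$)
$U{\left(g,a \right)} = - \frac{1}{g} + \frac{a \left(3 + g\right)}{4 + a}$ ($U{\left(g,a \right)} = \frac{a}{\left(4 + a\right) \frac{1}{3 + g}} - \frac{1}{g} = \frac{a}{\frac{1}{3 + g} \left(4 + a\right)} - \frac{1}{g} = a \frac{3 + g}{4 + a} - \frac{1}{g} = \frac{a \left(3 + g\right)}{4 + a} - \frac{1}{g} = - \frac{1}{g} + \frac{a \left(3 + g\right)}{4 + a}$)
$173 U{\left(\frac{9 + 4}{5 + 1},-16 \right)} = 173 \frac{-4 - -16 - 16 \left(\frac{9 + 4}{5 + 1}\right)^{2} + 3 \left(-16\right) \frac{9 + 4}{5 + 1}}{\frac{9 + 4}{5 + 1} \left(4 - 16\right)} = 173 \frac{-4 + 16 - 16 \left(\frac{13}{6}\right)^{2} + 3 \left(-16\right) \frac{13}{6}}{\frac{13}{6} \left(-12\right)} = 173 \frac{1}{13 \cdot \frac{1}{6}} \left(- \frac{1}{12}\right) \left(-4 + 16 - 16 \left(13 \cdot \frac{1}{6}\right)^{2} + 3 \left(-16\right) 13 \cdot \frac{1}{6}\right) = 173 \frac{1}{\frac{13}{6}} \left(- \frac{1}{12}\right) \left(-4 + 16 - 16 \left(\frac{13}{6}\right)^{2} + 3 \left(-16\right) \frac{13}{6}\right) = 173 \cdot \frac{6}{13} \left(- \frac{1}{12}\right) \left(-4 + 16 - \frac{676}{9} - 104\right) = 173 \cdot \frac{6}{13} \left(- \frac{1}{12}\right) \left(- \frac{1504}{9}\right) = 173 \cdot \frac{752}{117} = \frac{130096}{117}$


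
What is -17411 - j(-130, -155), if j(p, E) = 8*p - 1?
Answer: -16370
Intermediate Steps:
j(p, E) = -1 + 8*p
-17411 - j(-130, -155) = -17411 - (-1 + 8*(-130)) = -17411 - (-1 - 1040) = -17411 - 1*(-1041) = -17411 + 1041 = -16370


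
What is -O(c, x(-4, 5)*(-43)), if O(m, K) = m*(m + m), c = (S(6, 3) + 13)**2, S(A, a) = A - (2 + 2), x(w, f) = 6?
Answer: -101250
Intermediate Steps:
S(A, a) = -4 + A (S(A, a) = A - 1*4 = A - 4 = -4 + A)
c = 225 (c = ((-4 + 6) + 13)**2 = (2 + 13)**2 = 15**2 = 225)
O(m, K) = 2*m**2 (O(m, K) = m*(2*m) = 2*m**2)
-O(c, x(-4, 5)*(-43)) = -2*225**2 = -2*50625 = -1*101250 = -101250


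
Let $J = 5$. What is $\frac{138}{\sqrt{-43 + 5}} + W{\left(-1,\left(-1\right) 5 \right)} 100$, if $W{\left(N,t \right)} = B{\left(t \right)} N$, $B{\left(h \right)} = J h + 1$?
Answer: $2400 - \frac{69 i \sqrt{38}}{19} \approx 2400.0 - 22.387 i$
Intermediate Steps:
$B{\left(h \right)} = 1 + 5 h$ ($B{\left(h \right)} = 5 h + 1 = 1 + 5 h$)
$W{\left(N,t \right)} = N \left(1 + 5 t\right)$ ($W{\left(N,t \right)} = \left(1 + 5 t\right) N = N \left(1 + 5 t\right)$)
$\frac{138}{\sqrt{-43 + 5}} + W{\left(-1,\left(-1\right) 5 \right)} 100 = \frac{138}{\sqrt{-43 + 5}} + - (1 + 5 \left(\left(-1\right) 5\right)) 100 = \frac{138}{\sqrt{-38}} + - (1 + 5 \left(-5\right)) 100 = \frac{138}{i \sqrt{38}} + - (1 - 25) 100 = 138 \left(- \frac{i \sqrt{38}}{38}\right) + \left(-1\right) \left(-24\right) 100 = - \frac{69 i \sqrt{38}}{19} + 24 \cdot 100 = - \frac{69 i \sqrt{38}}{19} + 2400 = 2400 - \frac{69 i \sqrt{38}}{19}$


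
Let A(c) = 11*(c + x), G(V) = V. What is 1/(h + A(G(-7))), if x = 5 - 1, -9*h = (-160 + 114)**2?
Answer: -9/2413 ≈ -0.0037298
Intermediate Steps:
h = -2116/9 (h = -(-160 + 114)**2/9 = -1/9*(-46)**2 = -1/9*2116 = -2116/9 ≈ -235.11)
x = 4
A(c) = 44 + 11*c (A(c) = 11*(c + 4) = 11*(4 + c) = 44 + 11*c)
1/(h + A(G(-7))) = 1/(-2116/9 + (44 + 11*(-7))) = 1/(-2116/9 + (44 - 77)) = 1/(-2116/9 - 33) = 1/(-2413/9) = -9/2413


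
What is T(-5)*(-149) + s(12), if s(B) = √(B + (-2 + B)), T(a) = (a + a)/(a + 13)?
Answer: 745/4 + √22 ≈ 190.94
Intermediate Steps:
T(a) = 2*a/(13 + a) (T(a) = (2*a)/(13 + a) = 2*a/(13 + a))
s(B) = √(-2 + 2*B)
T(-5)*(-149) + s(12) = (2*(-5)/(13 - 5))*(-149) + √(-2 + 2*12) = (2*(-5)/8)*(-149) + √(-2 + 24) = (2*(-5)*(⅛))*(-149) + √22 = -5/4*(-149) + √22 = 745/4 + √22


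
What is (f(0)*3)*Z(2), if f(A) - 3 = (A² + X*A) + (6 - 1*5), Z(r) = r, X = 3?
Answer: 24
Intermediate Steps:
f(A) = 4 + A² + 3*A (f(A) = 3 + ((A² + 3*A) + (6 - 1*5)) = 3 + ((A² + 3*A) + (6 - 5)) = 3 + ((A² + 3*A) + 1) = 3 + (1 + A² + 3*A) = 4 + A² + 3*A)
(f(0)*3)*Z(2) = ((4 + 0² + 3*0)*3)*2 = ((4 + 0 + 0)*3)*2 = (4*3)*2 = 12*2 = 24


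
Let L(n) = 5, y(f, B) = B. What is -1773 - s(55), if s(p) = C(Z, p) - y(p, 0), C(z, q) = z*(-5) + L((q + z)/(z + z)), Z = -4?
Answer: -1798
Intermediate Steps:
C(z, q) = 5 - 5*z (C(z, q) = z*(-5) + 5 = -5*z + 5 = 5 - 5*z)
s(p) = 25 (s(p) = (5 - 5*(-4)) - 1*0 = (5 + 20) + 0 = 25 + 0 = 25)
-1773 - s(55) = -1773 - 1*25 = -1773 - 25 = -1798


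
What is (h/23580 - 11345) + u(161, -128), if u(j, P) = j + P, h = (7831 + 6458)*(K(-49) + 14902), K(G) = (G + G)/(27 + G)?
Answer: -5970959/2620 ≈ -2279.0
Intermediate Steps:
K(G) = 2*G/(27 + G) (K(G) = (2*G)/(27 + G) = 2*G/(27 + G))
h = 212998329 (h = (7831 + 6458)*(2*(-49)/(27 - 49) + 14902) = 14289*(2*(-49)/(-22) + 14902) = 14289*(2*(-49)*(-1/22) + 14902) = 14289*(49/11 + 14902) = 14289*(163971/11) = 212998329)
u(j, P) = P + j
(h/23580 - 11345) + u(161, -128) = (212998329/23580 - 11345) + (-128 + 161) = (212998329*(1/23580) - 11345) + 33 = (23666481/2620 - 11345) + 33 = -6057419/2620 + 33 = -5970959/2620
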